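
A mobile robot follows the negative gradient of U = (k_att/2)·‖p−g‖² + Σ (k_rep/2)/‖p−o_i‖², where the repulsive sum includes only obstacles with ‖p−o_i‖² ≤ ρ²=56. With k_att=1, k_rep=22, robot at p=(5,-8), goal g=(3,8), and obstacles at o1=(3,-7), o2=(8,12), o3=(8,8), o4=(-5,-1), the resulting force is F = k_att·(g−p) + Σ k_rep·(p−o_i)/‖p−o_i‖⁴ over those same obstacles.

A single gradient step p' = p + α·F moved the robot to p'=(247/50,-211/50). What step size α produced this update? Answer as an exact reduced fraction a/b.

α = 1/4

F_att = 1·(g−p) = 1·(-2,16) = (-2.0000,16.0000)
o1: d²=5 ≤ ρ²=56; F_rep = 22·(2,-1)/5² = (1.7600,-0.8800)
o2: d²=409 > ρ²=56 → inactive
o3: d²=265 > ρ²=56 → inactive
o4: d²=149 > ρ²=56 → inactive
F = F_att + ΣF_rep = (-0.2400,15.1200)
Δp = p'−p = (-0.0600,3.7800); α = Δx/Fx = (-3/50) / (-6/25) = 1/4
check: Δy/Fy = (189/50) / (378/25) = 1/4 ✓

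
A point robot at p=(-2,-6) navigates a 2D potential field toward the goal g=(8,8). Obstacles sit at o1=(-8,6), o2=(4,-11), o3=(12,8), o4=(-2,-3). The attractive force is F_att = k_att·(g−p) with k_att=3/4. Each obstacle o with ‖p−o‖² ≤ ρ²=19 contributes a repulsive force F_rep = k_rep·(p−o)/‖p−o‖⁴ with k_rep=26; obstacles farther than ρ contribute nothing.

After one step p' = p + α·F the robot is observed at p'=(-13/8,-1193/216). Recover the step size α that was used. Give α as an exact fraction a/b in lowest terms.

F_att = 3/4·(g−p) = 3/4·(10,14) = (7.5000,10.5000)
o1: d²=180 > ρ²=19 → inactive
o2: d²=61 > ρ²=19 → inactive
o3: d²=392 > ρ²=19 → inactive
o4: d²=9 ≤ ρ²=19; F_rep = 26·(0,-3)/9² = (0.0000,-0.9630)
F = F_att + ΣF_rep = (7.5000,9.5370)
Δp = p'−p = (0.3750,0.4769); α = Δx/Fx = (3/8) / (15/2) = 1/20
check: Δy/Fy = (103/216) / (515/54) = 1/20 ✓

α = 1/20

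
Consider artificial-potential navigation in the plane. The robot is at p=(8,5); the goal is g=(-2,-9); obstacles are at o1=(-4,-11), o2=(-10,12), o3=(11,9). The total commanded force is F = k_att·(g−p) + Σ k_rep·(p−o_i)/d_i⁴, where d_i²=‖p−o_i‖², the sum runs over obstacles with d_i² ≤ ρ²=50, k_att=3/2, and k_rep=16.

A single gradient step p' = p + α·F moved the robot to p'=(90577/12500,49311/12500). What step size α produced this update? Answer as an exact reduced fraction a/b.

α = 1/20

F_att = 3/2·(g−p) = 3/2·(-10,-14) = (-15.0000,-21.0000)
o1: d²=400 > ρ²=50 → inactive
o2: d²=373 > ρ²=50 → inactive
o3: d²=25 ≤ ρ²=50; F_rep = 16·(-3,-4)/25² = (-0.0768,-0.1024)
F = F_att + ΣF_rep = (-15.0768,-21.1024)
Δp = p'−p = (-0.7538,-1.0551); α = Δx/Fx = (-9423/12500) / (-9423/625) = 1/20
check: Δy/Fy = (-13189/12500) / (-13189/625) = 1/20 ✓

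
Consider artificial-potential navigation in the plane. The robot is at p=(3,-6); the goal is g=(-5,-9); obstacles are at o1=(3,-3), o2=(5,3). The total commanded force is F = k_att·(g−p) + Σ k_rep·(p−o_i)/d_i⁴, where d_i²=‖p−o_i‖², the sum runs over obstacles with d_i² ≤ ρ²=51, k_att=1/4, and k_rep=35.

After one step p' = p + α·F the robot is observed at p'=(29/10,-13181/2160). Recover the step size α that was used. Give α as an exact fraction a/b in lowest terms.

F_att = 1/4·(g−p) = 1/4·(-8,-3) = (-2.0000,-0.7500)
o1: d²=9 ≤ ρ²=51; F_rep = 35·(0,-3)/9² = (0.0000,-1.2963)
o2: d²=85 > ρ²=51 → inactive
F = F_att + ΣF_rep = (-2.0000,-2.0463)
Δp = p'−p = (-0.1000,-0.1023); α = Δx/Fx = (-1/10) / (-2) = 1/20
check: Δy/Fy = (-221/2160) / (-221/108) = 1/20 ✓

α = 1/20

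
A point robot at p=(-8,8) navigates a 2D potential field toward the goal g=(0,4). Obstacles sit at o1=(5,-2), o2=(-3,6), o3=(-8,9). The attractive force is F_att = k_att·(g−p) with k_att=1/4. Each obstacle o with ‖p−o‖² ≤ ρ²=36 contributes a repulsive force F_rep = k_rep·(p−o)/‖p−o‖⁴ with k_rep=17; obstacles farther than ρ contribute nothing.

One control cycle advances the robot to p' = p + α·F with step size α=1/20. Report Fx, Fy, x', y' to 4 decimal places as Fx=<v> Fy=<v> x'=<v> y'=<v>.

Fx=1.8989 Fy=-17.9596 x'=-7.9051 y'=7.1020

F_att = 1/4·(g−p) = 1/4·(8,-4) = (2.0000,-1.0000)
o1: d²=269 > ρ²=36 → inactive
o2: d²=29 ≤ ρ²=36; F_rep = 17·(-5,2)/29² = (-0.1011,0.0404)
o3: d²=1 ≤ ρ²=36; F_rep = 17·(0,-1)/1² = (0.0000,-17.0000)
F = F_att + ΣF_rep = (1.8989,-17.9596)
p' = p + 1/20·F = (-7.9051,7.1020)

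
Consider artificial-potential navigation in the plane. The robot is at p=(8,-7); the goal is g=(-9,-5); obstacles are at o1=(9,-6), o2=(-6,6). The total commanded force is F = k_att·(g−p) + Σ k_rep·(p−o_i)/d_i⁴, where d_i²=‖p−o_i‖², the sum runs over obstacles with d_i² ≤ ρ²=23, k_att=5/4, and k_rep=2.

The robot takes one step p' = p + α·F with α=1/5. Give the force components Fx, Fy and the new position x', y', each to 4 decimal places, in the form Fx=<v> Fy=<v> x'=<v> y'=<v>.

Fx=-21.7500 Fy=2.0000 x'=3.6500 y'=-6.6000

F_att = 5/4·(g−p) = 5/4·(-17,2) = (-21.2500,2.5000)
o1: d²=2 ≤ ρ²=23; F_rep = 2·(-1,-1)/2² = (-0.5000,-0.5000)
o2: d²=365 > ρ²=23 → inactive
F = F_att + ΣF_rep = (-21.7500,2.0000)
p' = p + 1/5·F = (3.6500,-6.6000)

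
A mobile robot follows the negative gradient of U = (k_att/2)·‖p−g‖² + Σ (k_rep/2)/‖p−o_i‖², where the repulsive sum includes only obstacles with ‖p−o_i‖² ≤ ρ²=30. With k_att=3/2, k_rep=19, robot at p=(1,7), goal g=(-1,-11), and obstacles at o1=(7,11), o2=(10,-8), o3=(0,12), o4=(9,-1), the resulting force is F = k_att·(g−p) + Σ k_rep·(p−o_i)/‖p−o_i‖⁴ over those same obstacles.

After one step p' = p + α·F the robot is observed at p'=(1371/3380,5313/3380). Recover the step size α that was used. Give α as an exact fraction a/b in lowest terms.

F_att = 3/2·(g−p) = 3/2·(-2,-18) = (-3.0000,-27.0000)
o1: d²=52 > ρ²=30 → inactive
o2: d²=306 > ρ²=30 → inactive
o3: d²=26 ≤ ρ²=30; F_rep = 19·(1,-5)/26² = (0.0281,-0.1405)
o4: d²=128 > ρ²=30 → inactive
F = F_att + ΣF_rep = (-2.9719,-27.1405)
Δp = p'−p = (-0.5944,-5.4281); α = Δx/Fx = (-2009/3380) / (-2009/676) = 1/5
check: Δy/Fy = (-18347/3380) / (-18347/676) = 1/5 ✓

α = 1/5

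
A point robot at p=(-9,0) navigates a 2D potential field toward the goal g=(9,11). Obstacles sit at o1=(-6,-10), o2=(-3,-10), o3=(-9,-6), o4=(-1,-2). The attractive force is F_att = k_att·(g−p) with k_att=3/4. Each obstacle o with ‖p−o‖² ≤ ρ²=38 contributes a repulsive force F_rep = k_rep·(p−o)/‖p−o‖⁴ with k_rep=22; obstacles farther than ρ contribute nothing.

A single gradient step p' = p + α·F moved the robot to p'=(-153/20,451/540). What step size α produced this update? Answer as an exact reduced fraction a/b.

α = 1/10

F_att = 3/4·(g−p) = 3/4·(18,11) = (13.5000,8.2500)
o1: d²=109 > ρ²=38 → inactive
o2: d²=136 > ρ²=38 → inactive
o3: d²=36 ≤ ρ²=38; F_rep = 22·(0,6)/36² = (0.0000,0.1019)
o4: d²=68 > ρ²=38 → inactive
F = F_att + ΣF_rep = (13.5000,8.3519)
Δp = p'−p = (1.3500,0.8352); α = Δx/Fx = (27/20) / (27/2) = 1/10
check: Δy/Fy = (451/540) / (451/54) = 1/10 ✓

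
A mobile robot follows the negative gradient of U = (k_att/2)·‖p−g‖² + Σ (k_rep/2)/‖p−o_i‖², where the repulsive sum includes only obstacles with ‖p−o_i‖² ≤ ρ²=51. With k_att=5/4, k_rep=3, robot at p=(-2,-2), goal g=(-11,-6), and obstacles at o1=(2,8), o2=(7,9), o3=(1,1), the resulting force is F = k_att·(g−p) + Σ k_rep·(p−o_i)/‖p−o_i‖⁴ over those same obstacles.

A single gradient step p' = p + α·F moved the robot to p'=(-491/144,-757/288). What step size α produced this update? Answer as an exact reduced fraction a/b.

F_att = 5/4·(g−p) = 5/4·(-9,-4) = (-11.2500,-5.0000)
o1: d²=116 > ρ²=51 → inactive
o2: d²=202 > ρ²=51 → inactive
o3: d²=18 ≤ ρ²=51; F_rep = 3·(-3,-3)/18² = (-0.0278,-0.0278)
F = F_att + ΣF_rep = (-11.2778,-5.0278)
Δp = p'−p = (-1.4097,-0.6285); α = Δx/Fx = (-203/144) / (-203/18) = 1/8
check: Δy/Fy = (-181/288) / (-181/36) = 1/8 ✓

α = 1/8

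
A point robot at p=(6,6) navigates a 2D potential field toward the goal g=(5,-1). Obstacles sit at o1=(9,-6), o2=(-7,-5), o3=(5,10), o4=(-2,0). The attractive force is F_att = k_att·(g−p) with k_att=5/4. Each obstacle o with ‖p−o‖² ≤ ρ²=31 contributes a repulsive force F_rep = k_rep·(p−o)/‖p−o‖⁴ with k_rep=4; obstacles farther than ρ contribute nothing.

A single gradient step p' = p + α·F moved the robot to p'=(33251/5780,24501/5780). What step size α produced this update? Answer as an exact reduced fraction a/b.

F_att = 5/4·(g−p) = 5/4·(-1,-7) = (-1.2500,-8.7500)
o1: d²=153 > ρ²=31 → inactive
o2: d²=290 > ρ²=31 → inactive
o3: d²=17 ≤ ρ²=31; F_rep = 4·(1,-4)/17² = (0.0138,-0.0554)
o4: d²=100 > ρ²=31 → inactive
F = F_att + ΣF_rep = (-1.2362,-8.8054)
Δp = p'−p = (-0.2472,-1.7611); α = Δx/Fx = (-1429/5780) / (-1429/1156) = 1/5
check: Δy/Fy = (-10179/5780) / (-10179/1156) = 1/5 ✓

α = 1/5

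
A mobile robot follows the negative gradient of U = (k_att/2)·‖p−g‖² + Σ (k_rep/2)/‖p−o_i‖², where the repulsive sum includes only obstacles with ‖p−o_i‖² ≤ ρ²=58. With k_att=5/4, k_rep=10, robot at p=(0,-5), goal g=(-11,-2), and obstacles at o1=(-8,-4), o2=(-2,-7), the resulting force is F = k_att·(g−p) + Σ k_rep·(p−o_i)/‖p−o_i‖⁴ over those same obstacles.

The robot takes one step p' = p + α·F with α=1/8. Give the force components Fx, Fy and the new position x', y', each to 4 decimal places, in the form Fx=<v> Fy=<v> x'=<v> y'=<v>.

Fx=-13.4375 Fy=4.0625 x'=-1.6797 y'=-4.4922

F_att = 5/4·(g−p) = 5/4·(-11,3) = (-13.7500,3.7500)
o1: d²=65 > ρ²=58 → inactive
o2: d²=8 ≤ ρ²=58; F_rep = 10·(2,2)/8² = (0.3125,0.3125)
F = F_att + ΣF_rep = (-13.4375,4.0625)
p' = p + 1/8·F = (-1.6797,-4.4922)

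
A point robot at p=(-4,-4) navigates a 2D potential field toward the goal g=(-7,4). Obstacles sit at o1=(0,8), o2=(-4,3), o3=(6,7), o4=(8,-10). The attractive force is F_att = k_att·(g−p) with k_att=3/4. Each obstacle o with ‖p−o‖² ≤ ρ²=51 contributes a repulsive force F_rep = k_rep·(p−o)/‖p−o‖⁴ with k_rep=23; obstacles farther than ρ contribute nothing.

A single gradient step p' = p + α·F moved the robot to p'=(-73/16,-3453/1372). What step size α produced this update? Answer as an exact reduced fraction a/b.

α = 1/4

F_att = 3/4·(g−p) = 3/4·(-3,8) = (-2.2500,6.0000)
o1: d²=160 > ρ²=51 → inactive
o2: d²=49 ≤ ρ²=51; F_rep = 23·(0,-7)/49² = (0.0000,-0.0671)
o3: d²=221 > ρ²=51 → inactive
o4: d²=180 > ρ²=51 → inactive
F = F_att + ΣF_rep = (-2.2500,5.9329)
Δp = p'−p = (-0.5625,1.4832); α = Δx/Fx = (-9/16) / (-9/4) = 1/4
check: Δy/Fy = (2035/1372) / (2035/343) = 1/4 ✓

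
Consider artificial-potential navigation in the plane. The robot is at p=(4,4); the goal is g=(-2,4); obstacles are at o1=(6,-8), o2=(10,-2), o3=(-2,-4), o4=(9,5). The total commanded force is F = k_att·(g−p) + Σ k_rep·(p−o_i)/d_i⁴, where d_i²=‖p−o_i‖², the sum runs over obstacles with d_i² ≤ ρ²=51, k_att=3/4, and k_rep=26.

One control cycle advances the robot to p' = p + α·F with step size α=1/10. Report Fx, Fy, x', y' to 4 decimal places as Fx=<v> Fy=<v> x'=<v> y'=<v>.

F_att = 3/4·(g−p) = 3/4·(-6,0) = (-4.5000,0.0000)
o1: d²=148 > ρ²=51 → inactive
o2: d²=72 > ρ²=51 → inactive
o3: d²=100 > ρ²=51 → inactive
o4: d²=26 ≤ ρ²=51; F_rep = 26·(-5,-1)/26² = (-0.1923,-0.0385)
F = F_att + ΣF_rep = (-4.6923,-0.0385)
p' = p + 1/10·F = (3.5308,3.9962)

Fx=-4.6923 Fy=-0.0385 x'=3.5308 y'=3.9962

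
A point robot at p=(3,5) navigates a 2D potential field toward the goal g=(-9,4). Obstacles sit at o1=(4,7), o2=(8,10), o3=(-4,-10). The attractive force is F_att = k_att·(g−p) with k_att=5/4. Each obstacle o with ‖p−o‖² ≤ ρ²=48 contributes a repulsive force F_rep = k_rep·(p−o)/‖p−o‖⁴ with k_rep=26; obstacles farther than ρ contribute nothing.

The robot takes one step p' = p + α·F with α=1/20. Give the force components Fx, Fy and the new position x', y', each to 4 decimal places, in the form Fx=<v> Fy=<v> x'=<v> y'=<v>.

F_att = 5/4·(g−p) = 5/4·(-12,-1) = (-15.0000,-1.2500)
o1: d²=5 ≤ ρ²=48; F_rep = 26·(-1,-2)/5² = (-1.0400,-2.0800)
o2: d²=50 > ρ²=48 → inactive
o3: d²=274 > ρ²=48 → inactive
F = F_att + ΣF_rep = (-16.0400,-3.3300)
p' = p + 1/20·F = (2.1980,4.8335)

Fx=-16.0400 Fy=-3.3300 x'=2.1980 y'=4.8335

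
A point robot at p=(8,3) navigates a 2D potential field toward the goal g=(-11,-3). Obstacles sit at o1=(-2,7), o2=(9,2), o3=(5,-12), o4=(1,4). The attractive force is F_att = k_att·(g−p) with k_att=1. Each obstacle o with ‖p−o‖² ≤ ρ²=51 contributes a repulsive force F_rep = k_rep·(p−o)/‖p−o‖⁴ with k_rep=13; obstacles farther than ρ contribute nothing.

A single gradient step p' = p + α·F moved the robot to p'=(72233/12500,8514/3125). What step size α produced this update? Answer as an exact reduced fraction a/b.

F_att = 1·(g−p) = 1·(-19,-6) = (-19.0000,-6.0000)
o1: d²=116 > ρ²=51 → inactive
o2: d²=2 ≤ ρ²=51; F_rep = 13·(-1,1)/2² = (-3.2500,3.2500)
o3: d²=234 > ρ²=51 → inactive
o4: d²=50 ≤ ρ²=51; F_rep = 13·(7,-1)/50² = (0.0364,-0.0052)
F = F_att + ΣF_rep = (-22.2136,-2.7552)
Δp = p'−p = (-2.2214,-0.2755); α = Δx/Fx = (-27767/12500) / (-27767/1250) = 1/10
check: Δy/Fy = (-861/3125) / (-1722/625) = 1/10 ✓

α = 1/10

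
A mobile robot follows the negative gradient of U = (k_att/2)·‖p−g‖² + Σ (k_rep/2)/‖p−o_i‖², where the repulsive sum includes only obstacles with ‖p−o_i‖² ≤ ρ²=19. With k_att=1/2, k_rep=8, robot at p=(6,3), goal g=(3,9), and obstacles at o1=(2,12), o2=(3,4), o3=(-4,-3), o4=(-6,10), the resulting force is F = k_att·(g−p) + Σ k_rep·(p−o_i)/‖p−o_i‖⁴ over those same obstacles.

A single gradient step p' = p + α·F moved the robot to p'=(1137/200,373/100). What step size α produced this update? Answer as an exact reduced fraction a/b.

F_att = 1/2·(g−p) = 1/2·(-3,6) = (-1.5000,3.0000)
o1: d²=97 > ρ²=19 → inactive
o2: d²=10 ≤ ρ²=19; F_rep = 8·(3,-1)/10² = (0.2400,-0.0800)
o3: d²=136 > ρ²=19 → inactive
o4: d²=193 > ρ²=19 → inactive
F = F_att + ΣF_rep = (-1.2600,2.9200)
Δp = p'−p = (-0.3150,0.7300); α = Δx/Fx = (-63/200) / (-63/50) = 1/4
check: Δy/Fy = (73/100) / (73/25) = 1/4 ✓

α = 1/4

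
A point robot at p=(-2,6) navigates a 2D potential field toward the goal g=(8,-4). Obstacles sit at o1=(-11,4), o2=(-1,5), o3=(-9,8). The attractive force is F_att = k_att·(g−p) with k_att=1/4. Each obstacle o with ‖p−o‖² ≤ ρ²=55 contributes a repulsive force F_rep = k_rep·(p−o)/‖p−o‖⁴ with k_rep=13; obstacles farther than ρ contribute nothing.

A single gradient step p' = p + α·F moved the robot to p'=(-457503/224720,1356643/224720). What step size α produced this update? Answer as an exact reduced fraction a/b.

F_att = 1/4·(g−p) = 1/4·(10,-10) = (2.5000,-2.5000)
o1: d²=85 > ρ²=55 → inactive
o2: d²=2 ≤ ρ²=55; F_rep = 13·(-1,1)/2² = (-3.2500,3.2500)
o3: d²=53 ≤ ρ²=55; F_rep = 13·(7,-2)/53² = (0.0324,-0.0093)
F = F_att + ΣF_rep = (-0.7176,0.7407)
Δp = p'−p = (-0.0359,0.0370); α = Δx/Fx = (-8063/224720) / (-8063/11236) = 1/20
check: Δy/Fy = (8323/224720) / (8323/11236) = 1/20 ✓

α = 1/20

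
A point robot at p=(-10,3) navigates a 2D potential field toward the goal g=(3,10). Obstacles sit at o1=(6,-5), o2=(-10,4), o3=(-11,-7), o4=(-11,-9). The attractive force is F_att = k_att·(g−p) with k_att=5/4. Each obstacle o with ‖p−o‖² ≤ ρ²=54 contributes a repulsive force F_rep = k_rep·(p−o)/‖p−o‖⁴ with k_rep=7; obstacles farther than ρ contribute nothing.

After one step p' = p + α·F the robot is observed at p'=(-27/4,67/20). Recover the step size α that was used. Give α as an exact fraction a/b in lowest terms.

F_att = 5/4·(g−p) = 5/4·(13,7) = (16.2500,8.7500)
o1: d²=320 > ρ²=54 → inactive
o2: d²=1 ≤ ρ²=54; F_rep = 7·(0,-1)/1² = (0.0000,-7.0000)
o3: d²=101 > ρ²=54 → inactive
o4: d²=145 > ρ²=54 → inactive
F = F_att + ΣF_rep = (16.2500,1.7500)
Δp = p'−p = (3.2500,0.3500); α = Δx/Fx = (13/4) / (65/4) = 1/5
check: Δy/Fy = (7/20) / (7/4) = 1/5 ✓

α = 1/5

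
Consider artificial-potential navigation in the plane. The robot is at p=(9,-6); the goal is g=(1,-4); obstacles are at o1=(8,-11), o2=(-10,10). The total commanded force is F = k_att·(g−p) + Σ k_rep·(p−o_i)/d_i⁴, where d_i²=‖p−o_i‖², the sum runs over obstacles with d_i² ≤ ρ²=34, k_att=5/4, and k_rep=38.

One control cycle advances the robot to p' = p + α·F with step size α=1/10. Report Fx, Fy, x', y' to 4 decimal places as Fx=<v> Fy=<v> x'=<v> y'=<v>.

F_att = 5/4·(g−p) = 5/4·(-8,2) = (-10.0000,2.5000)
o1: d²=26 ≤ ρ²=34; F_rep = 38·(1,5)/26² = (0.0562,0.2811)
o2: d²=617 > ρ²=34 → inactive
F = F_att + ΣF_rep = (-9.9438,2.7811)
p' = p + 1/10·F = (8.0056,-5.7219)

Fx=-9.9438 Fy=2.7811 x'=8.0056 y'=-5.7219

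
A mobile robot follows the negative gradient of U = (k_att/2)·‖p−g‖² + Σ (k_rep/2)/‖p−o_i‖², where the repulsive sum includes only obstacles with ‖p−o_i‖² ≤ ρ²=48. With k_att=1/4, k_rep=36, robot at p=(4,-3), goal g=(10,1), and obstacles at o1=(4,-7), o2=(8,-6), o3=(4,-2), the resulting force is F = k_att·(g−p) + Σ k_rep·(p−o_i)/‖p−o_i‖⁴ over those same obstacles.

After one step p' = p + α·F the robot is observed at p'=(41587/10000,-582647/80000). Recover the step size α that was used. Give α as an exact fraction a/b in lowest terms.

α = 1/8

F_att = 1/4·(g−p) = 1/4·(6,4) = (1.5000,1.0000)
o1: d²=16 ≤ ρ²=48; F_rep = 36·(0,4)/16² = (0.0000,0.5625)
o2: d²=25 ≤ ρ²=48; F_rep = 36·(-4,3)/25² = (-0.2304,0.1728)
o3: d²=1 ≤ ρ²=48; F_rep = 36·(0,-1)/1² = (0.0000,-36.0000)
F = F_att + ΣF_rep = (1.2696,-34.2647)
Δp = p'−p = (0.1587,-4.2831); α = Δx/Fx = (1587/10000) / (1587/1250) = 1/8
check: Δy/Fy = (-342647/80000) / (-342647/10000) = 1/8 ✓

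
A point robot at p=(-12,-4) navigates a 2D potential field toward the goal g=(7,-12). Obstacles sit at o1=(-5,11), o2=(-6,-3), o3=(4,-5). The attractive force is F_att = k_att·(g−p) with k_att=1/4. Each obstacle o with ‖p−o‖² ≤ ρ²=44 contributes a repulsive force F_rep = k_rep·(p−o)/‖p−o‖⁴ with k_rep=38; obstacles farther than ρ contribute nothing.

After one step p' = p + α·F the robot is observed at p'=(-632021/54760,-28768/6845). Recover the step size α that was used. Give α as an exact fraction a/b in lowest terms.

α = 1/10

F_att = 1/4·(g−p) = 1/4·(19,-8) = (4.7500,-2.0000)
o1: d²=274 > ρ²=44 → inactive
o2: d²=37 ≤ ρ²=44; F_rep = 38·(-6,-1)/37² = (-0.1665,-0.0278)
o3: d²=257 > ρ²=44 → inactive
F = F_att + ΣF_rep = (4.5835,-2.0278)
Δp = p'−p = (0.4583,-0.2028); α = Δx/Fx = (25099/54760) / (25099/5476) = 1/10
check: Δy/Fy = (-1388/6845) / (-2776/1369) = 1/10 ✓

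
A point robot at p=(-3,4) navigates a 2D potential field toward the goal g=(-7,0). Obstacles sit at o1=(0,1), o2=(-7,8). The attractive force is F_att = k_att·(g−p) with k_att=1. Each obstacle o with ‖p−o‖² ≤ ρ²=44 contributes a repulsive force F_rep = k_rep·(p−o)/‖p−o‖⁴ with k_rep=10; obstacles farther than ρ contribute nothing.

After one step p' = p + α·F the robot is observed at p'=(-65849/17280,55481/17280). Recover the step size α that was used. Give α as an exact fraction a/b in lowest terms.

F_att = 1·(g−p) = 1·(-4,-4) = (-4.0000,-4.0000)
o1: d²=18 ≤ ρ²=44; F_rep = 10·(-3,3)/18² = (-0.0926,0.0926)
o2: d²=32 ≤ ρ²=44; F_rep = 10·(4,-4)/32² = (0.0391,-0.0391)
F = F_att + ΣF_rep = (-4.0535,-3.9465)
Δp = p'−p = (-0.8107,-0.7893); α = Δx/Fx = (-14009/17280) / (-14009/3456) = 1/5
check: Δy/Fy = (-13639/17280) / (-13639/3456) = 1/5 ✓

α = 1/5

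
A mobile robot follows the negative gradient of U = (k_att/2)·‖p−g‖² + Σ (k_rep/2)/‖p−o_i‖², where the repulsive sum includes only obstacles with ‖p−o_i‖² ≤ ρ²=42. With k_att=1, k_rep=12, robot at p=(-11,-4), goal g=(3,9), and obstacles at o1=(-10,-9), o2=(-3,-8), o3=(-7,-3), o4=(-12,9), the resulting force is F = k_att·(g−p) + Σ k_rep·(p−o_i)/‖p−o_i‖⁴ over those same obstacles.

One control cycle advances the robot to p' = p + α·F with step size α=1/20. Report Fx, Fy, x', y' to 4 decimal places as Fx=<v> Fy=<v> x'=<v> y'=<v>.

Fx=13.8162 Fy=13.0472 x'=-10.3092 y'=-3.3476

F_att = 1·(g−p) = 1·(14,13) = (14.0000,13.0000)
o1: d²=26 ≤ ρ²=42; F_rep = 12·(-1,5)/26² = (-0.0178,0.0888)
o2: d²=80 > ρ²=42 → inactive
o3: d²=17 ≤ ρ²=42; F_rep = 12·(-4,-1)/17² = (-0.1661,-0.0415)
o4: d²=170 > ρ²=42 → inactive
F = F_att + ΣF_rep = (13.8162,13.0472)
p' = p + 1/20·F = (-10.3092,-3.3476)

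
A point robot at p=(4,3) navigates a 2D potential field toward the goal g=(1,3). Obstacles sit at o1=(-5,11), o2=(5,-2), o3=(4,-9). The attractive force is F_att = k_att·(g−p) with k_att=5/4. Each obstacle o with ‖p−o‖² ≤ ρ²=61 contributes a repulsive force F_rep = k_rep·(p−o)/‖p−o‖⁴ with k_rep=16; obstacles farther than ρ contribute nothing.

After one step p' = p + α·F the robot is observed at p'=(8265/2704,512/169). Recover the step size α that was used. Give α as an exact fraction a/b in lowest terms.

α = 1/4

F_att = 5/4·(g−p) = 5/4·(-3,0) = (-3.7500,0.0000)
o1: d²=145 > ρ²=61 → inactive
o2: d²=26 ≤ ρ²=61; F_rep = 16·(-1,5)/26² = (-0.0237,0.1183)
o3: d²=144 > ρ²=61 → inactive
F = F_att + ΣF_rep = (-3.7737,0.1183)
Δp = p'−p = (-0.9434,0.0296); α = Δx/Fx = (-2551/2704) / (-2551/676) = 1/4
check: Δy/Fy = (5/169) / (20/169) = 1/4 ✓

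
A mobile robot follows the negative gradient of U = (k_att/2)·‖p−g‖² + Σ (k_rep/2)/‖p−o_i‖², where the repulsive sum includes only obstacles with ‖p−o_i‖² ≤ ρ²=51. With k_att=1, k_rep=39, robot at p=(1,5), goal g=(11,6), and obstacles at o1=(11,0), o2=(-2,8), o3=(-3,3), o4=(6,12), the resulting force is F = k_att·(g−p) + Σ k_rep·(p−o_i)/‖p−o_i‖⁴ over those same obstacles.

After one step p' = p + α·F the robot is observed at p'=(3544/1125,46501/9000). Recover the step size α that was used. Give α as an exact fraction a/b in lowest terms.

α = 1/5

F_att = 1·(g−p) = 1·(10,1) = (10.0000,1.0000)
o1: d²=125 > ρ²=51 → inactive
o2: d²=18 ≤ ρ²=51; F_rep = 39·(3,-3)/18² = (0.3611,-0.3611)
o3: d²=20 ≤ ρ²=51; F_rep = 39·(4,2)/20² = (0.3900,0.1950)
o4: d²=74 > ρ²=51 → inactive
F = F_att + ΣF_rep = (10.7511,0.8339)
Δp = p'−p = (2.1502,0.1668); α = Δx/Fx = (2419/1125) / (2419/225) = 1/5
check: Δy/Fy = (1501/9000) / (1501/1800) = 1/5 ✓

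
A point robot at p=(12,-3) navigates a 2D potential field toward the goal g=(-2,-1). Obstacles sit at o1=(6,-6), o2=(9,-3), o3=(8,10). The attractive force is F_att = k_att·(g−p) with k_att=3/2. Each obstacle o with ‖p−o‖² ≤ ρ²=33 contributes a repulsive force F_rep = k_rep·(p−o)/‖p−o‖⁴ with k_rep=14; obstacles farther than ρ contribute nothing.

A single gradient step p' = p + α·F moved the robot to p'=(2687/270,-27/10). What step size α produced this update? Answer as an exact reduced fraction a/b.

F_att = 3/2·(g−p) = 3/2·(-14,2) = (-21.0000,3.0000)
o1: d²=45 > ρ²=33 → inactive
o2: d²=9 ≤ ρ²=33; F_rep = 14·(3,0)/9² = (0.5185,0.0000)
o3: d²=185 > ρ²=33 → inactive
F = F_att + ΣF_rep = (-20.4815,3.0000)
Δp = p'−p = (-2.0481,0.3000); α = Δx/Fx = (-553/270) / (-553/27) = 1/10
check: Δy/Fy = (3/10) / (3) = 1/10 ✓

α = 1/10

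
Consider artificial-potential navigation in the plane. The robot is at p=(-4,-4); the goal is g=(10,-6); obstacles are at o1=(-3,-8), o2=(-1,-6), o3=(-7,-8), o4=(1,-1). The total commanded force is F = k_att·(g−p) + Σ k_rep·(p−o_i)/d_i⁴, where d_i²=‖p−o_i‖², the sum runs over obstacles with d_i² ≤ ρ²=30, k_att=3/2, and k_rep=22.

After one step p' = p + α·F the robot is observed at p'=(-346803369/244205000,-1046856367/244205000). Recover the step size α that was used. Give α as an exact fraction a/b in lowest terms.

α = 1/8

F_att = 3/2·(g−p) = 3/2·(14,-2) = (21.0000,-3.0000)
o1: d²=17 ≤ ρ²=30; F_rep = 22·(-1,4)/17² = (-0.0761,0.3045)
o2: d²=13 ≤ ρ²=30; F_rep = 22·(-3,2)/13² = (-0.3905,0.2604)
o3: d²=25 ≤ ρ²=30; F_rep = 22·(3,4)/25² = (0.1056,0.1408)
o4: d²=34 > ρ²=30 → inactive
F = F_att + ΣF_rep = (20.6389,-2.2943)
Δp = p'−p = (2.5799,-0.2868); α = Δx/Fx = (630016631/244205000) / (630016631/30525625) = 1/8
check: Δy/Fy = (-70036367/244205000) / (-70036367/30525625) = 1/8 ✓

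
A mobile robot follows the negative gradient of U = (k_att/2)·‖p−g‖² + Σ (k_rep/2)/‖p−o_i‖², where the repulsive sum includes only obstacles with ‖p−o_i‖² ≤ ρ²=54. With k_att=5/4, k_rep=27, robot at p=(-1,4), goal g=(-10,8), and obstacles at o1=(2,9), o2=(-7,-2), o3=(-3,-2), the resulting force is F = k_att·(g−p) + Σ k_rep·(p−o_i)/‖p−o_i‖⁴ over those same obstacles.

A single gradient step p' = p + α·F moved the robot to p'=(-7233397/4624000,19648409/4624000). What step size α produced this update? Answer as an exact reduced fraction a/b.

α = 1/20

F_att = 5/4·(g−p) = 5/4·(-9,4) = (-11.2500,5.0000)
o1: d²=34 ≤ ρ²=54; F_rep = 27·(-3,-5)/34² = (-0.0701,-0.1168)
o2: d²=72 > ρ²=54 → inactive
o3: d²=40 ≤ ρ²=54; F_rep = 27·(2,6)/40² = (0.0338,0.1013)
F = F_att + ΣF_rep = (-11.2863,4.9845)
Δp = p'−p = (-0.5643,0.2492); α = Δx/Fx = (-2609397/4624000) / (-2609397/231200) = 1/20
check: Δy/Fy = (1152409/4624000) / (1152409/231200) = 1/20 ✓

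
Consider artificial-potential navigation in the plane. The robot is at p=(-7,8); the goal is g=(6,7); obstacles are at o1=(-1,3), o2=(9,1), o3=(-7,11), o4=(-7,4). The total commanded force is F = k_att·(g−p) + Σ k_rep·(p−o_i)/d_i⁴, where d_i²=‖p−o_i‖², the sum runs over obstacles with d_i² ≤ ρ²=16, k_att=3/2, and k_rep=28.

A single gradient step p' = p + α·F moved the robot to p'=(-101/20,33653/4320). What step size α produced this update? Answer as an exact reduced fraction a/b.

α = 1/10

F_att = 3/2·(g−p) = 3/2·(13,-1) = (19.5000,-1.5000)
o1: d²=61 > ρ²=16 → inactive
o2: d²=305 > ρ²=16 → inactive
o3: d²=9 ≤ ρ²=16; F_rep = 28·(0,-3)/9² = (0.0000,-1.0370)
o4: d²=16 ≤ ρ²=16; F_rep = 28·(0,4)/16² = (0.0000,0.4375)
F = F_att + ΣF_rep = (19.5000,-2.0995)
Δp = p'−p = (1.9500,-0.2100); α = Δx/Fx = (39/20) / (39/2) = 1/10
check: Δy/Fy = (-907/4320) / (-907/432) = 1/10 ✓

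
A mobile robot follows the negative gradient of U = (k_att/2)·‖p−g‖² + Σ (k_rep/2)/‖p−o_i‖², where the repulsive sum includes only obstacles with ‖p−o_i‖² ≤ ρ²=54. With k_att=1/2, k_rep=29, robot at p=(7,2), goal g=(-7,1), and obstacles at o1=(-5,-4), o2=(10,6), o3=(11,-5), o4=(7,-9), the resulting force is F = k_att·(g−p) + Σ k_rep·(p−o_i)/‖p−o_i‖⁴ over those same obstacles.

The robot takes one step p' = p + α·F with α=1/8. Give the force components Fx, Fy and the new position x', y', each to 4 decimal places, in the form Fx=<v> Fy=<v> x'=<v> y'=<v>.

F_att = 1/2·(g−p) = 1/2·(-14,-1) = (-7.0000,-0.5000)
o1: d²=180 > ρ²=54 → inactive
o2: d²=25 ≤ ρ²=54; F_rep = 29·(-3,-4)/25² = (-0.1392,-0.1856)
o3: d²=65 > ρ²=54 → inactive
o4: d²=121 > ρ²=54 → inactive
F = F_att + ΣF_rep = (-7.1392,-0.6856)
p' = p + 1/8·F = (6.1076,1.9143)

Fx=-7.1392 Fy=-0.6856 x'=6.1076 y'=1.9143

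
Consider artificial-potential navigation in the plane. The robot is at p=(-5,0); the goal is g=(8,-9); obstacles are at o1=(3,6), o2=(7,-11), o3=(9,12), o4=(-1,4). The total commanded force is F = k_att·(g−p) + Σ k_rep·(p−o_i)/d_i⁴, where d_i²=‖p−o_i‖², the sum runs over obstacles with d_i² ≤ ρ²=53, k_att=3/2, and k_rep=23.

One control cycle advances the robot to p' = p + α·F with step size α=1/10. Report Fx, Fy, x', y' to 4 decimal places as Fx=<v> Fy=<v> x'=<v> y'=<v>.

F_att = 3/2·(g−p) = 3/2·(13,-9) = (19.5000,-13.5000)
o1: d²=100 > ρ²=53 → inactive
o2: d²=265 > ρ²=53 → inactive
o3: d²=340 > ρ²=53 → inactive
o4: d²=32 ≤ ρ²=53; F_rep = 23·(-4,-4)/32² = (-0.0898,-0.0898)
F = F_att + ΣF_rep = (19.4102,-13.5898)
p' = p + 1/10·F = (-3.0590,-1.3590)

Fx=19.4102 Fy=-13.5898 x'=-3.0590 y'=-1.3590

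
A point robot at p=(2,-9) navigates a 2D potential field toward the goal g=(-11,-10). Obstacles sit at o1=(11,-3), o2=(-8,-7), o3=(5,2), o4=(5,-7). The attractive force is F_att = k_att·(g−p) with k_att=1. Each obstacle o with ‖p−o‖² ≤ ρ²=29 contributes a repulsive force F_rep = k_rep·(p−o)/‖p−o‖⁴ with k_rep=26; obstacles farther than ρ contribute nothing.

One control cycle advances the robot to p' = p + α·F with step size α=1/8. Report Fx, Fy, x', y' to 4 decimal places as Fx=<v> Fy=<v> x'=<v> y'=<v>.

Fx=-13.4615 Fy=-1.3077 x'=0.3173 y'=-9.1635

F_att = 1·(g−p) = 1·(-13,-1) = (-13.0000,-1.0000)
o1: d²=117 > ρ²=29 → inactive
o2: d²=104 > ρ²=29 → inactive
o3: d²=130 > ρ²=29 → inactive
o4: d²=13 ≤ ρ²=29; F_rep = 26·(-3,-2)/13² = (-0.4615,-0.3077)
F = F_att + ΣF_rep = (-13.4615,-1.3077)
p' = p + 1/8·F = (0.3173,-9.1635)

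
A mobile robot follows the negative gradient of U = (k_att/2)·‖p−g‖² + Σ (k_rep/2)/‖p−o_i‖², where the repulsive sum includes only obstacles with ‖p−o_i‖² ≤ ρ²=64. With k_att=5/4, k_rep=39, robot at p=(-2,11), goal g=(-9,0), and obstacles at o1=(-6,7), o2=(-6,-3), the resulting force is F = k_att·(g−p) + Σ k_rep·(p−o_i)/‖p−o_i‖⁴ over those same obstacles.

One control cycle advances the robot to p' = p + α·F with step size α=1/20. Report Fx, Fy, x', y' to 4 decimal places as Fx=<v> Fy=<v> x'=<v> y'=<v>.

F_att = 5/4·(g−p) = 5/4·(-7,-11) = (-8.7500,-13.7500)
o1: d²=32 ≤ ρ²=64; F_rep = 39·(4,4)/32² = (0.1523,0.1523)
o2: d²=212 > ρ²=64 → inactive
F = F_att + ΣF_rep = (-8.5977,-13.5977)
p' = p + 1/20·F = (-2.4299,10.3201)

Fx=-8.5977 Fy=-13.5977 x'=-2.4299 y'=10.3201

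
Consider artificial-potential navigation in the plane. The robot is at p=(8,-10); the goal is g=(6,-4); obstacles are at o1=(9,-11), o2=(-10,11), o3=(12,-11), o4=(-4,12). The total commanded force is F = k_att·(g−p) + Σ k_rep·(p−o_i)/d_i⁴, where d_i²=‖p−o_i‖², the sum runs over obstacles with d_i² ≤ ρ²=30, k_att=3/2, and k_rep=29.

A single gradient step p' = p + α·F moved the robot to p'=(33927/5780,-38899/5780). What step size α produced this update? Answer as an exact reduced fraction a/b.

α = 1/5

F_att = 3/2·(g−p) = 3/2·(-2,6) = (-3.0000,9.0000)
o1: d²=2 ≤ ρ²=30; F_rep = 29·(-1,1)/2² = (-7.2500,7.2500)
o2: d²=765 > ρ²=30 → inactive
o3: d²=17 ≤ ρ²=30; F_rep = 29·(-4,1)/17² = (-0.4014,0.1003)
o4: d²=628 > ρ²=30 → inactive
F = F_att + ΣF_rep = (-10.6514,16.3503)
Δp = p'−p = (-2.1303,3.2701); α = Δx/Fx = (-12313/5780) / (-12313/1156) = 1/5
check: Δy/Fy = (18901/5780) / (18901/1156) = 1/5 ✓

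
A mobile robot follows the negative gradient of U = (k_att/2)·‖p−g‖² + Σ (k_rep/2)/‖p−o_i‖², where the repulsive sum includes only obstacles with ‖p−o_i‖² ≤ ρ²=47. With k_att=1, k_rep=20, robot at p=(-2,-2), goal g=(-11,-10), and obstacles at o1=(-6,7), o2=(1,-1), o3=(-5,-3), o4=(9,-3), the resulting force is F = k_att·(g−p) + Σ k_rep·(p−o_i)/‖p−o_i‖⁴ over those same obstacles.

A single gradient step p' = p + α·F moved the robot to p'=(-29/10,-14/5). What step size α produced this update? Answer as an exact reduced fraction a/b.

F_att = 1·(g−p) = 1·(-9,-8) = (-9.0000,-8.0000)
o1: d²=97 > ρ²=47 → inactive
o2: d²=10 ≤ ρ²=47; F_rep = 20·(-3,-1)/10² = (-0.6000,-0.2000)
o3: d²=10 ≤ ρ²=47; F_rep = 20·(3,1)/10² = (0.6000,0.2000)
o4: d²=122 > ρ²=47 → inactive
F = F_att + ΣF_rep = (-9.0000,-8.0000)
Δp = p'−p = (-0.9000,-0.8000); α = Δx/Fx = (-9/10) / (-9) = 1/10
check: Δy/Fy = (-4/5) / (-8) = 1/10 ✓

α = 1/10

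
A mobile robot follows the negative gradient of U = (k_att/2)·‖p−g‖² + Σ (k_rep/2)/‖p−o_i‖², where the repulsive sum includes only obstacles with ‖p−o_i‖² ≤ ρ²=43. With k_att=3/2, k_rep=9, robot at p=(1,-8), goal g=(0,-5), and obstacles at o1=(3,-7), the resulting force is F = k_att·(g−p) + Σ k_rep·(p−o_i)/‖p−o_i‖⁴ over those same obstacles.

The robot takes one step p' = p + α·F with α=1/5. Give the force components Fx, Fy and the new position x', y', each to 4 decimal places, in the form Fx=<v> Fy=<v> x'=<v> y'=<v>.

Fx=-2.2200 Fy=4.1400 x'=0.5560 y'=-7.1720

F_att = 3/2·(g−p) = 3/2·(-1,3) = (-1.5000,4.5000)
o1: d²=5 ≤ ρ²=43; F_rep = 9·(-2,-1)/5² = (-0.7200,-0.3600)
F = F_att + ΣF_rep = (-2.2200,4.1400)
p' = p + 1/5·F = (0.5560,-7.1720)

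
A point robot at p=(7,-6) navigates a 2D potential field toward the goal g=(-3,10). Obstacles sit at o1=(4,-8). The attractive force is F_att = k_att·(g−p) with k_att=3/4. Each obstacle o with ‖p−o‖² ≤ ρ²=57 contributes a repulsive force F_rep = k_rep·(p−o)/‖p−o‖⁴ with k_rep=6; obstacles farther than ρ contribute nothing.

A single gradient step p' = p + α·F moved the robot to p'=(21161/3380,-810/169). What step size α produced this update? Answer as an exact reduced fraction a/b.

F_att = 3/4·(g−p) = 3/4·(-10,16) = (-7.5000,12.0000)
o1: d²=13 ≤ ρ²=57; F_rep = 6·(3,2)/13² = (0.1065,0.0710)
F = F_att + ΣF_rep = (-7.3935,12.0710)
Δp = p'−p = (-0.7393,1.2071); α = Δx/Fx = (-2499/3380) / (-2499/338) = 1/10
check: Δy/Fy = (204/169) / (2040/169) = 1/10 ✓

α = 1/10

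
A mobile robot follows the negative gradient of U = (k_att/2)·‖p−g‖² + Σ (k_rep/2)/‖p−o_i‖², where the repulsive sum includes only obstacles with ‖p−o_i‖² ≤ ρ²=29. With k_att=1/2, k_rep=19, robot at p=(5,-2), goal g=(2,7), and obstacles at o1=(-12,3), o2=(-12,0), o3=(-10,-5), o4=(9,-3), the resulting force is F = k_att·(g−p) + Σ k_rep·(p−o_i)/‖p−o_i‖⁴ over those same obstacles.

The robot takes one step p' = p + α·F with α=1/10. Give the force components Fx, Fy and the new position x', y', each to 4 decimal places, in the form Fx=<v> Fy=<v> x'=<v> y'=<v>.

F_att = 1/2·(g−p) = 1/2·(-3,9) = (-1.5000,4.5000)
o1: d²=314 > ρ²=29 → inactive
o2: d²=293 > ρ²=29 → inactive
o3: d²=234 > ρ²=29 → inactive
o4: d²=17 ≤ ρ²=29; F_rep = 19·(-4,1)/17² = (-0.2630,0.0657)
F = F_att + ΣF_rep = (-1.7630,4.5657)
p' = p + 1/10·F = (4.8237,-1.5434)

Fx=-1.7630 Fy=4.5657 x'=4.8237 y'=-1.5434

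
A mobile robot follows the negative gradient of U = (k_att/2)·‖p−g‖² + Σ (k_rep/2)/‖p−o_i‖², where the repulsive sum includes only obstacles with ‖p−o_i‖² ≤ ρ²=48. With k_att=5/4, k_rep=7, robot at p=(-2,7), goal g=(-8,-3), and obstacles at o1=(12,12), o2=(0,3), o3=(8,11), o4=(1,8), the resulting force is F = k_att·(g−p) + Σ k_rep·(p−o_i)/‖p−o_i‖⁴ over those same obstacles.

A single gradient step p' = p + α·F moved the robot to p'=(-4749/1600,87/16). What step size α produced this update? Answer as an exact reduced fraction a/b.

F_att = 5/4·(g−p) = 5/4·(-6,-10) = (-7.5000,-12.5000)
o1: d²=221 > ρ²=48 → inactive
o2: d²=20 ≤ ρ²=48; F_rep = 7·(-2,4)/20² = (-0.0350,0.0700)
o3: d²=116 > ρ²=48 → inactive
o4: d²=10 ≤ ρ²=48; F_rep = 7·(-3,-1)/10² = (-0.2100,-0.0700)
F = F_att + ΣF_rep = (-7.7450,-12.5000)
Δp = p'−p = (-0.9681,-1.5625); α = Δx/Fx = (-1549/1600) / (-1549/200) = 1/8
check: Δy/Fy = (-25/16) / (-25/2) = 1/8 ✓

α = 1/8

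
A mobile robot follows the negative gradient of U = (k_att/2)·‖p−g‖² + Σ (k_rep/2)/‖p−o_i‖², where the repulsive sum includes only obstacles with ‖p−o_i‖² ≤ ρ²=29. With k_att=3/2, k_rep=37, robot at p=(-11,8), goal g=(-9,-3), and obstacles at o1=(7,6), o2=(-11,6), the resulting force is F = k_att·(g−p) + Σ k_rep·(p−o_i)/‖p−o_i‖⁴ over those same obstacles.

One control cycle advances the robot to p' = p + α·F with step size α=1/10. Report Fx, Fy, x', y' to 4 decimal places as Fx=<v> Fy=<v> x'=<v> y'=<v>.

Fx=3.0000 Fy=-11.8750 x'=-10.7000 y'=6.8125

F_att = 3/2·(g−p) = 3/2·(2,-11) = (3.0000,-16.5000)
o1: d²=328 > ρ²=29 → inactive
o2: d²=4 ≤ ρ²=29; F_rep = 37·(0,2)/4² = (0.0000,4.6250)
F = F_att + ΣF_rep = (3.0000,-11.8750)
p' = p + 1/10·F = (-10.7000,6.8125)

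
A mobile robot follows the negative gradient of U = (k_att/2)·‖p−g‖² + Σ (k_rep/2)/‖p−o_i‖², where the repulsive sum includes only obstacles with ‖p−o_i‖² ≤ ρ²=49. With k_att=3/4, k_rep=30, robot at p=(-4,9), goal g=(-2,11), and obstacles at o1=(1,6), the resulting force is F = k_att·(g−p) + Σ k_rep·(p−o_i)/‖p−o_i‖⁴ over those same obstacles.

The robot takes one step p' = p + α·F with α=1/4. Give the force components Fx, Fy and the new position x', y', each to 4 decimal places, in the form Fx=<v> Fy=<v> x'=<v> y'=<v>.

Fx=1.3702 Fy=1.5779 x'=-3.6574 y'=9.3945

F_att = 3/4·(g−p) = 3/4·(2,2) = (1.5000,1.5000)
o1: d²=34 ≤ ρ²=49; F_rep = 30·(-5,3)/34² = (-0.1298,0.0779)
F = F_att + ΣF_rep = (1.3702,1.5779)
p' = p + 1/4·F = (-3.6574,9.3945)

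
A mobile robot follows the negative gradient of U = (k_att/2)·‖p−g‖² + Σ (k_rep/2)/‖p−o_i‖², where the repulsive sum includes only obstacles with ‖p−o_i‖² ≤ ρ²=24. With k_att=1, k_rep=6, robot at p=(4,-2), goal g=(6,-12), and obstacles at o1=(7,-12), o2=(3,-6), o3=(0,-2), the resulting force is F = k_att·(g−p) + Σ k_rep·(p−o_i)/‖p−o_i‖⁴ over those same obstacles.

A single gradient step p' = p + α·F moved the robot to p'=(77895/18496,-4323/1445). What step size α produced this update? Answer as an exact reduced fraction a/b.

F_att = 1·(g−p) = 1·(2,-10) = (2.0000,-10.0000)
o1: d²=109 > ρ²=24 → inactive
o2: d²=17 ≤ ρ²=24; F_rep = 6·(1,4)/17² = (0.0208,0.0830)
o3: d²=16 ≤ ρ²=24; F_rep = 6·(4,0)/16² = (0.0938,0.0000)
F = F_att + ΣF_rep = (2.1145,-9.9170)
Δp = p'−p = (0.2115,-0.9917); α = Δx/Fx = (3911/18496) / (19555/9248) = 1/10
check: Δy/Fy = (-1433/1445) / (-2866/289) = 1/10 ✓

α = 1/10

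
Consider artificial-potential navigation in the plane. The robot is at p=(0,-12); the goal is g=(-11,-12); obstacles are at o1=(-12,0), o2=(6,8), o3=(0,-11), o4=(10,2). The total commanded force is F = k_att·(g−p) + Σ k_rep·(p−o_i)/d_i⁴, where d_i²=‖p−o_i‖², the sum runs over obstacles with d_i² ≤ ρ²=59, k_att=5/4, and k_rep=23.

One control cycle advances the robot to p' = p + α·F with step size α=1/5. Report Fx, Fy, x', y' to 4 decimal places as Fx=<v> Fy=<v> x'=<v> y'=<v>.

Fx=-13.7500 Fy=-23.0000 x'=-2.7500 y'=-16.6000

F_att = 5/4·(g−p) = 5/4·(-11,0) = (-13.7500,0.0000)
o1: d²=288 > ρ²=59 → inactive
o2: d²=436 > ρ²=59 → inactive
o3: d²=1 ≤ ρ²=59; F_rep = 23·(0,-1)/1² = (0.0000,-23.0000)
o4: d²=296 > ρ²=59 → inactive
F = F_att + ΣF_rep = (-13.7500,-23.0000)
p' = p + 1/5·F = (-2.7500,-16.6000)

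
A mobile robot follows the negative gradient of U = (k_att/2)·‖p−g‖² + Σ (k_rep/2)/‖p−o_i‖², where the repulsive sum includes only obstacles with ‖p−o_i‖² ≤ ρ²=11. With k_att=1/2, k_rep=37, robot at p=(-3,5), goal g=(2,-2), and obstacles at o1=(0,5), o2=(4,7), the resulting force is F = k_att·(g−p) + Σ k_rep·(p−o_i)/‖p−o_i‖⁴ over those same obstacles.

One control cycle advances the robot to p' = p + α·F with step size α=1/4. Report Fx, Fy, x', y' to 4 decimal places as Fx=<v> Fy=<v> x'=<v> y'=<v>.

F_att = 1/2·(g−p) = 1/2·(5,-7) = (2.5000,-3.5000)
o1: d²=9 ≤ ρ²=11; F_rep = 37·(-3,0)/9² = (-1.3704,0.0000)
o2: d²=53 > ρ²=11 → inactive
F = F_att + ΣF_rep = (1.1296,-3.5000)
p' = p + 1/4·F = (-2.7176,4.1250)

Fx=1.1296 Fy=-3.5000 x'=-2.7176 y'=4.1250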